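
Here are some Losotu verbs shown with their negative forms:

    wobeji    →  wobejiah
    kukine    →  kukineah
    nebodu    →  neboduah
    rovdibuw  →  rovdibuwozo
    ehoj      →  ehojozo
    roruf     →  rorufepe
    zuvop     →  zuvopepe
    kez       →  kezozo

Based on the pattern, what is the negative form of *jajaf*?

jajafepe

Looking at the final sound of each stem: -epe when the stem ends in a voiceless consonant (*roruf*, *zuvop*); -ozo when the stem ends in a voiced consonant (*rovdibuw*, *ehoj*, *kez*); -ah when the stem ends in a vowel (*wobeji*, *kukine*, *nebodu*).
Since the final sound of *jajaf* is /f/ (a voiceless consonant), it takes -epe, giving *jajafepe*.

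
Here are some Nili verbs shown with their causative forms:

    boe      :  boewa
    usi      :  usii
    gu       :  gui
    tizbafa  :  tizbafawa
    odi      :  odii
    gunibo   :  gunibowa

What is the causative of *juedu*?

juedui

The pattern is height harmony: -i when the last vowel of the stem is a high vowel (*usi*, *gu*, *odi*); -wa when the last vowel of the stem is a non-high vowel (*boe*, *tizbafa*, *gunibo*).
Since the last vowel of *juedu* is /u/ (a high vowel), it takes -i, giving *juedui*.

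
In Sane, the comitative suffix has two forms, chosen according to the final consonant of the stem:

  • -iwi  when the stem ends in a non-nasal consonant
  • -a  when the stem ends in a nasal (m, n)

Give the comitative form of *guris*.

*guris*: final consonant = /s/, non-nasal → -iwi → *gurisiwi*.

gurisiwi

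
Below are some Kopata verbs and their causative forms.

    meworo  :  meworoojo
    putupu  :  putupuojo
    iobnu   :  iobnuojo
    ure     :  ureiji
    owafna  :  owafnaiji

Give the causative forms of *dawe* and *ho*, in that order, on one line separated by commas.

Looking at the last vowel of each stem: -ojo when the last vowel of the stem is a rounded vowel (*meworo*, *putupu*, *iobnu*); -iji when the last vowel of the stem is an unrounded vowel (*ure*, *owafna*).
*dawe*: last vowel = /e/, an unrounded vowel → -iji → *daweiji*.
*ho*: last vowel = /o/, a rounded vowel → -ojo → *hoojo*.

daweiji, hoojo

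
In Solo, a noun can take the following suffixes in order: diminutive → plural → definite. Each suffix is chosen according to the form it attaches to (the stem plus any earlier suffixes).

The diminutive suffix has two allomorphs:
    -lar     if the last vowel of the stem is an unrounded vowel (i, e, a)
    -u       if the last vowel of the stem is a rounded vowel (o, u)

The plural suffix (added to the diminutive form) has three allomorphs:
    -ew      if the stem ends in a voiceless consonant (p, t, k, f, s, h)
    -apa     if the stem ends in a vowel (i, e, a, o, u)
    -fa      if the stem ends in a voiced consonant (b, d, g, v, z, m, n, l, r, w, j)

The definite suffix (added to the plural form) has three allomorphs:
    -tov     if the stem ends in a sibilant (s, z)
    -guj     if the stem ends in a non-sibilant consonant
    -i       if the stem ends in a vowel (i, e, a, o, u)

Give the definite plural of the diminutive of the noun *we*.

*we*: last vowel = /e/, an unrounded vowel → -lar → *welar*.
The diminutive form *welar*: final sound = /r/, a voiced consonant → -fa → *welarfa*.
Since the final sound of the plural form *welarfa* is /a/ (a vowel), it takes -i, giving *welarfai*.

welarfai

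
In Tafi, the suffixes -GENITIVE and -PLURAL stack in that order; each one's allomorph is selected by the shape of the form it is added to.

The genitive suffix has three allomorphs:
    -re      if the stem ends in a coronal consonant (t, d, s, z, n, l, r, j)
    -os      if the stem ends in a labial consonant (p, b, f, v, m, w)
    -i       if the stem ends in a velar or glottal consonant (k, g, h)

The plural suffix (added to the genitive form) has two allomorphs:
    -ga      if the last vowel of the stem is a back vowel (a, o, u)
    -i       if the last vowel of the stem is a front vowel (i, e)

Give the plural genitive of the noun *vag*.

*vag*: final consonant = /g/, velar/glottal → -i → *vagi*.
The genitive form *vagi* — last vowel /i/ (a front vowel) → -i → *vagii*.

vagii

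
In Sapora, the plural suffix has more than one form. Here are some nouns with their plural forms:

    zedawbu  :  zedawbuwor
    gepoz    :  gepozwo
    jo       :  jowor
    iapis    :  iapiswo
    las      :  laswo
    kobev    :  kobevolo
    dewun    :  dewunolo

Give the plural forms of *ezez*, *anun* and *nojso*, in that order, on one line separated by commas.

ezezwo, anunolo, nojsowor

Looking at the final sound of each stem: -wo when the stem ends in a sibilant (*gepoz*, *iapis*, *las*); -olo when the stem ends in a non-sibilant consonant (*kobev*, *dewun*); -wor when the stem ends in a vowel (*zedawbu*, *jo*).
Since the final sound of *ezez* is /z/ (a sibilant), it takes -wo, giving *ezezwo*.
*anun*: final sound = /n/, a non-sibilant consonant → -olo → *anunolo*.
The final sound of *nojso* is /o/, which is a vowel, so the suffix is -wor, giving *nojsowor*.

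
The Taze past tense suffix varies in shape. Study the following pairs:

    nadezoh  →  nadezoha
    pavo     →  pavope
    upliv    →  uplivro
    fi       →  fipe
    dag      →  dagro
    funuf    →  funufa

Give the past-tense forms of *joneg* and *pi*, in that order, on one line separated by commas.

Looking at the final sound of each stem: -a when the stem ends in a voiceless consonant (*nadezoh*, *funuf*); -ro when the stem ends in a voiced consonant (*upliv*, *dag*); -pe when the stem ends in a vowel (*pavo*, *fi*).
The final sound of *joneg* is /g/, which is a voiced consonant, so the suffix is -ro, giving *jonegro*.
The final sound of *pi* is /i/, which is a vowel, so the suffix is -pe, giving *pipe*.

jonegro, pipe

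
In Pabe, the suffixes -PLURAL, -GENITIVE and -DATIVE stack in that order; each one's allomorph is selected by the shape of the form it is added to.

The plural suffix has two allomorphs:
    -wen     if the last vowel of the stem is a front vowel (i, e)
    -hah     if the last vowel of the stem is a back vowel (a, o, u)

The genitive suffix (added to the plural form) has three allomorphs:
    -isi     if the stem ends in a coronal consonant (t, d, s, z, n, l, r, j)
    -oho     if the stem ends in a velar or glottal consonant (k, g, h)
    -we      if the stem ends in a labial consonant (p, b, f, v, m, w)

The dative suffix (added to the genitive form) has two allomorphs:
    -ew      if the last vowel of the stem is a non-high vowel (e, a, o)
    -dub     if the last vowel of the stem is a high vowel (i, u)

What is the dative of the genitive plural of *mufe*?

mufewenisidub

*mufe* — last vowel /e/ (a front vowel) → -wen → *mufewen*.
The final consonant of the plural form *mufewen* is /n/, which is coronal, so the genitive suffix is -isi, giving *mufewenisi*.
The genitive form *mufewenisi* — last vowel /i/ (a high vowel) → -dub → *mufewenisidub*.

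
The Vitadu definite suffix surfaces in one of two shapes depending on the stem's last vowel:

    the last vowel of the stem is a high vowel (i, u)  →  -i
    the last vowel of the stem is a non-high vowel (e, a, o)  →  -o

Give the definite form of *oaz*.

oazo

The last vowel of *oaz* is /a/, which is a non-high vowel, so the suffix is -o, giving *oazo*.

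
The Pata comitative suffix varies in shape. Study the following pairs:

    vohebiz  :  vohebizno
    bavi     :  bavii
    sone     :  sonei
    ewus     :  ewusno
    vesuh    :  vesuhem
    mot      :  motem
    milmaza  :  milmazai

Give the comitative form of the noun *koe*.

koei

The alternation tracks the final sound of the stem — -no when the stem ends in a sibilant (*vohebiz*, *ewus*); -em when the stem ends in a non-sibilant consonant (*vesuh*, *mot*); -i when the stem ends in a vowel (*bavi*, *sone*, *milmaza*).
*koe*: final sound = /e/, a vowel → -i → *koei*.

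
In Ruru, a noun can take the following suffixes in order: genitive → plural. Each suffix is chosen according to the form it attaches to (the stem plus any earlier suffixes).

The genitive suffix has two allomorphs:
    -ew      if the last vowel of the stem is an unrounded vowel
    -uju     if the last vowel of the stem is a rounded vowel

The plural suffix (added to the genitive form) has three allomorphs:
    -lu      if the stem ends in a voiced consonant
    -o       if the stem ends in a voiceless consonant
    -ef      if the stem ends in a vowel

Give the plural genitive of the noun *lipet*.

The last vowel of *lipet* is /e/, which is an unrounded vowel, so the genitive suffix is -ew, giving *lipetew*.
The final sound of the genitive form *lipetew* is /w/, which is a voiced consonant, so the plural suffix is -lu, giving *lipetewlu*.

lipetewlu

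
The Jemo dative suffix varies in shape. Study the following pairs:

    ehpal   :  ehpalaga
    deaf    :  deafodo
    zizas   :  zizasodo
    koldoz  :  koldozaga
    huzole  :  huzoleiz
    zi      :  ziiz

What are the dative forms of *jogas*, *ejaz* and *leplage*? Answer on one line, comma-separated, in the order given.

jogasodo, ejazaga, leplageiz

The alternation tracks the final sound of the stem — -odo when the stem ends in a voiceless consonant (*deaf*, *zizas*); -aga when the stem ends in a voiced consonant (*ehpal*, *koldoz*); -iz when the stem ends in a vowel (*huzole*, *zi*).
*jogas*: final sound = /s/, a voiceless consonant → -odo → *jogasodo*.
*ejaz*: final sound = /z/, a voiced consonant → -aga → *ejazaga*.
The final sound of *leplage* is /e/, which is a vowel, so the suffix is -iz, giving *leplageiz*.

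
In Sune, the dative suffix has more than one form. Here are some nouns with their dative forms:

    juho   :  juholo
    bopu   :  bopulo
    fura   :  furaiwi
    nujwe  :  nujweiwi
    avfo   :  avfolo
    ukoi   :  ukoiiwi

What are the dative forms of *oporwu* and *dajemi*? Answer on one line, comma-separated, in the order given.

Looking at the last vowel of each stem: -lo when the last vowel of the stem is a rounded vowel (*juho*, *bopu*, *avfo*); -iwi when the last vowel of the stem is an unrounded vowel (*fura*, *nujwe*, *ukoi*).
Since the last vowel of *oporwu* is /u/ (a rounded vowel), it takes -lo, giving *oporwulo*.
*dajemi* — last vowel /i/ (an unrounded vowel) → -iwi → *dajemiiwi*.

oporwulo, dajemiiwi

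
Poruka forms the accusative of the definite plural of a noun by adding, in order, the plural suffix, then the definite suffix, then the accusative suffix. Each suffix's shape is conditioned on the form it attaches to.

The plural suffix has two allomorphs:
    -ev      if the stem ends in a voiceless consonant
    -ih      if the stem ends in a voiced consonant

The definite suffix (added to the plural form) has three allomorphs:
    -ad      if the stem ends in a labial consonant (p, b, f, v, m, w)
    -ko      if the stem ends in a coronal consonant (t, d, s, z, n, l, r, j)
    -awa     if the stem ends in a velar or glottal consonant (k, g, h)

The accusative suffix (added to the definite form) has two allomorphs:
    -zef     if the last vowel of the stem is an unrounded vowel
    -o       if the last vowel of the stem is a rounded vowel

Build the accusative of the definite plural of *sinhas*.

Since the final consonant of *sinhas* is /s/ (voiceless), it takes -ev, giving *sinhasev*.
The plural form *sinhasev* — final consonant /v/ (labial) → -ad → *sinhasevad*.
The last vowel of the definite form *sinhasevad* is /a/, which is an unrounded vowel, so the accusative suffix is -zef, giving *sinhasevadzef*.

sinhasevadzef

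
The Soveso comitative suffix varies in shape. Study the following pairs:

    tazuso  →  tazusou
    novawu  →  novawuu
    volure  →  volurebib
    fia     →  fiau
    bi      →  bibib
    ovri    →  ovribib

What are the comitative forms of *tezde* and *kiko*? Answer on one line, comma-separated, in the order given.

tezdebib, kikou

Looking at the last vowel of each stem: -bib when the last vowel of the stem is a front vowel (*volure*, *bi*, *ovri*); -u when the last vowel of the stem is a back vowel (*tazuso*, *novawu*, *fia*).
Since the last vowel of *tezde* is /e/ (a front vowel), it takes -bib, giving *tezdebib*.
Since the last vowel of *kiko* is /o/ (a back vowel), it takes -u, giving *kikou*.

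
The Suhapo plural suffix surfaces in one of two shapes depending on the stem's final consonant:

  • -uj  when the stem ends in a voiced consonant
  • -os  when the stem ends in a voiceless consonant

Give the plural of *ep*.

epos

*ep* — final consonant /p/ (voiceless) → -os → *epos*.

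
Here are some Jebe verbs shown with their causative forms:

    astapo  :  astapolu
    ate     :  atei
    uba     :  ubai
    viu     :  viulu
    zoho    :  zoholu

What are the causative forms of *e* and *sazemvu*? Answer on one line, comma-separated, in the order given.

The suffix is conditioned by the last vowel: -lu when the last vowel of the stem is a rounded vowel (*astapo*, *viu*, *zoho*); -i when the last vowel of the stem is an unrounded vowel (*ate*, *uba*).
*e* — last vowel /e/ (an unrounded vowel) → -i → *ei*.
The last vowel of *sazemvu* is /u/, which is a rounded vowel, so the suffix is -lu, giving *sazemvulu*.

ei, sazemvulu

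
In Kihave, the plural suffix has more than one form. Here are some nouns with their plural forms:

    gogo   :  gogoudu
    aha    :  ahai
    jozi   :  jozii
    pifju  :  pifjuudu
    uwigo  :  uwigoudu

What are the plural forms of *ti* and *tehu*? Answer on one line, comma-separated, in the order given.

Looking at the last vowel of each stem: -udu when the last vowel of the stem is a rounded vowel (*gogo*, *pifju*, *uwigo*); -i when the last vowel of the stem is an unrounded vowel (*aha*, *jozi*).
Since the last vowel of *ti* is /i/ (an unrounded vowel), it takes -i, giving *tii*.
The last vowel of *tehu* is /u/, which is a rounded vowel, so the suffix is -udu, giving *tehuudu*.

tii, tehuudu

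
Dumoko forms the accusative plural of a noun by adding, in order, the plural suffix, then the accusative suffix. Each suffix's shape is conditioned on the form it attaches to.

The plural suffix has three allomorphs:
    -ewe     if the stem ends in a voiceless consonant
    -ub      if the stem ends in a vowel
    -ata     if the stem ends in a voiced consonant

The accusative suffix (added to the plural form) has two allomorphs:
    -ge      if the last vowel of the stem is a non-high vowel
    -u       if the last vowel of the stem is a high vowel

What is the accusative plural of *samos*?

samosewege

The final sound of *samos* is /s/, which is a voiceless consonant, so the plural suffix is -ewe, giving *samosewe*.
Since the last vowel of the plural form *samosewe* is /e/ (a non-high vowel), it takes -ge, giving *samosewege*.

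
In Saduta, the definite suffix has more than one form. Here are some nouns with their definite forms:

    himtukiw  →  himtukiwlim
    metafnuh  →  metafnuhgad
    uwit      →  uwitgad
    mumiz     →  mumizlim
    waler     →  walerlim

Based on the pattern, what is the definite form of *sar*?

sarlim

Looking at the final consonant of each stem: -gad when the stem ends in a voiceless consonant (*metafnuh*, *uwit*); -lim when the stem ends in a voiced consonant (*himtukiw*, *mumiz*, *waler*).
Since the final consonant of *sar* is /r/ (voiced), it takes -lim, giving *sarlim*.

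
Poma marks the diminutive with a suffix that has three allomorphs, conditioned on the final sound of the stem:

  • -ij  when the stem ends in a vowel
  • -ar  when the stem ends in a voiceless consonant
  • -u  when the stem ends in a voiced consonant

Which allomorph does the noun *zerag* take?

-u

*zerag*: final sound = /g/, a voiced consonant → -u.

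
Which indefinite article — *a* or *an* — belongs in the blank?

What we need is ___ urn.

The indefinite article is chosen by the initial *sound* of the following word, not its spelling.
*urn* begins with the sound /ɜr/ (u pronounced /ɜr/) — a vowel sound.
So the article is *an*: What we need is an urn.

an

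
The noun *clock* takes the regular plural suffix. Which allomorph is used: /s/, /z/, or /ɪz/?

The stem *clock* ends in a voiceless non-sibilant consonant.
The plural suffix surfaces as /ɪz/ after sibilants, /s/ after other voiceless consonants, and /z/ after other voiced sounds.
So the plural -s on *clock* is pronounced /s/.

/s/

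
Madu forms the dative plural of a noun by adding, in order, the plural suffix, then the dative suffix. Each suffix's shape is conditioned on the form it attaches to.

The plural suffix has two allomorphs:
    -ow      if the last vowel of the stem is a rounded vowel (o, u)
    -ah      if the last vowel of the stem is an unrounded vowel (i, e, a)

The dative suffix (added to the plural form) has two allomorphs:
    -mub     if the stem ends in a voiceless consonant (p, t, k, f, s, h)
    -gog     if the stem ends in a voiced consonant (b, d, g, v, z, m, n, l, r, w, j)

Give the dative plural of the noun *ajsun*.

*ajsun* — last vowel /u/ (a rounded vowel) → -ow → *ajsunow*.
The plural form *ajsunow*: final consonant = /w/, voiced → -gog → *ajsunowgog*.

ajsunowgog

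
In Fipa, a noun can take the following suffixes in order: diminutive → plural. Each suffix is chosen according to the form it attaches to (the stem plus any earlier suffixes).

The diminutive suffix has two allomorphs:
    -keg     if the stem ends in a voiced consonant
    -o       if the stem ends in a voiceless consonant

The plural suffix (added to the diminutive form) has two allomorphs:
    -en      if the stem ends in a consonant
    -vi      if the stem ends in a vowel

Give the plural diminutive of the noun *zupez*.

The final consonant of *zupez* is /z/, which is voiced, so the diminutive suffix is -keg, giving *zupezkeg*.
The final sound of the diminutive form *zupezkeg* is /g/, which is a consonant, so the plural suffix is -en, giving *zupezkegen*.

zupezkegen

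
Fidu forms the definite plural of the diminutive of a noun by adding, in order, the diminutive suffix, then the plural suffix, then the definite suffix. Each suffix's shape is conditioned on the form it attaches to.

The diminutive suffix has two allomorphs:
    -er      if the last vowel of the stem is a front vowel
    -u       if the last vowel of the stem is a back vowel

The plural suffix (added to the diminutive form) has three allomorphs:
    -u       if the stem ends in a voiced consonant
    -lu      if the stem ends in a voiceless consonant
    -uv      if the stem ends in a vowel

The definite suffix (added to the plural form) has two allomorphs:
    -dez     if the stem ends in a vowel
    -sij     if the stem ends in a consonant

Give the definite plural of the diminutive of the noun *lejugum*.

The last vowel of *lejugum* is /u/, which is a back vowel, so the diminutive suffix is -u, giving *lejugumu*.
Since the final sound of the diminutive form *lejugumu* is /u/ (a vowel), it takes -uv, giving *lejugumuuv*.
Since the final sound of the plural form *lejugumuuv* is /v/ (a consonant), it takes -sij, giving *lejugumuuvsij*.

lejugumuuvsij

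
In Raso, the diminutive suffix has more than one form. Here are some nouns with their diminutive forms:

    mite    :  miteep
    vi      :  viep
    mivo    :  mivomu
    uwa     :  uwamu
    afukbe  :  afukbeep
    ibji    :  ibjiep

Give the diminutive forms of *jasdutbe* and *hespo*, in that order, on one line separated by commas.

jasdutbeep, hespomu

The pattern is front/back vowel harmony: -ep when the last vowel of the stem is a front vowel (*mite*, *vi*, *afukbe*, *ibji*); -mu when the last vowel of the stem is a back vowel (*mivo*, *uwa*).
Since the last vowel of *jasdutbe* is /e/ (a front vowel), it takes -ep, giving *jasdutbeep*.
The last vowel of *hespo* is /o/, which is a back vowel, so the suffix is -mu, giving *hespomu*.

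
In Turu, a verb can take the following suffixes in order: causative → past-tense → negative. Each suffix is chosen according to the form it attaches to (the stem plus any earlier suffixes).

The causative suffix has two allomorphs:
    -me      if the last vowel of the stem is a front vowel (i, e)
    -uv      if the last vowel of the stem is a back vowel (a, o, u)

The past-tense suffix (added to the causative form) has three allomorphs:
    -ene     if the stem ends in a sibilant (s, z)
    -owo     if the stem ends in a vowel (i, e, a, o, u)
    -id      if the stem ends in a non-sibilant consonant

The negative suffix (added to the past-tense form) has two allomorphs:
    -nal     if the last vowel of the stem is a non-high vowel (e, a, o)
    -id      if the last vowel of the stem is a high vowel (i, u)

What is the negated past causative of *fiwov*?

fiwovuvidid

Since the last vowel of *fiwov* is /o/ (a back vowel), it takes -uv, giving *fiwovuv*.
Since the final sound of the causative form *fiwovuv* is /v/ (a non-sibilant consonant), it takes -id, giving *fiwovuvid*.
The past-tense form *fiwovuvid*: last vowel = /i/, a high vowel → -id → *fiwovuvidid*.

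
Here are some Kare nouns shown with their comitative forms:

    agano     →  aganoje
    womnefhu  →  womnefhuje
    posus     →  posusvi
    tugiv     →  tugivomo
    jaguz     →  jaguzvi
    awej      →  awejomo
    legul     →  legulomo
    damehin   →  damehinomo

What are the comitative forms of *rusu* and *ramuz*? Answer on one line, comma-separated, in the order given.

The suffix is conditioned by the final sound: -vi when the stem ends in a sibilant (*posus*, *jaguz*); -omo when the stem ends in a non-sibilant consonant (*tugiv*, *awej*, *legul*, *damehin*); -je when the stem ends in a vowel (*agano*, *womnefhu*).
The final sound of *rusu* is /u/, which is a vowel, so the suffix is -je, giving *rusuje*.
*ramuz* — final sound /z/ (a sibilant) → -vi → *ramuzvi*.

rusuje, ramuzvi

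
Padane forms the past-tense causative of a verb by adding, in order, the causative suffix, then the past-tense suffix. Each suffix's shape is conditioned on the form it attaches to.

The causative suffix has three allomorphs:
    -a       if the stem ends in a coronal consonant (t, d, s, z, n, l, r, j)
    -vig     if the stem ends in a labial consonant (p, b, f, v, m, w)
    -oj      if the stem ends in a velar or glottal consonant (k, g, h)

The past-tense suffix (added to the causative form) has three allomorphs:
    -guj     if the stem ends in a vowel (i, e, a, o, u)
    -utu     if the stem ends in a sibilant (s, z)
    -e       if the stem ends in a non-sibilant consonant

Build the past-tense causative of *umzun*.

Since the final consonant of *umzun* is /n/ (coronal), it takes -a, giving *umzuna*.
The final sound of the causative form *umzuna* is /a/, which is a vowel, so the past-tense suffix is -guj, giving *umzunaguj*.

umzunaguj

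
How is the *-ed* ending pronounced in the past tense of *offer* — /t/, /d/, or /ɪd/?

/d/

The stem *offer* ends in a voiced sound other than /d/.
The -ed suffix is realized as /ɪd/ after /t, d/; as /t/ after other voiceless consonants; and as /d/ after other voiced sounds.
So -ed on *offer* is pronounced /d/.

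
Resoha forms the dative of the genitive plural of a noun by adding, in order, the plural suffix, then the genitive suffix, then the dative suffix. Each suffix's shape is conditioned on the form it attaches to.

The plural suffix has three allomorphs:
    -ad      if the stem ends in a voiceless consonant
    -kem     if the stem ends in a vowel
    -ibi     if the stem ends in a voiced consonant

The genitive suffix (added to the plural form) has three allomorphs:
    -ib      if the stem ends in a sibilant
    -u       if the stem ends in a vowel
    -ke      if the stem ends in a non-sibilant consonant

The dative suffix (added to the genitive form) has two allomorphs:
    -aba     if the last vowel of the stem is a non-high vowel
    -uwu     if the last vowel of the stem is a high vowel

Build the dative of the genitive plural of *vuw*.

*vuw*: final sound = /w/, a voiced consonant → -ibi → *vuwibi*.
The plural form *vuwibi* — final sound /i/ (a vowel) → -u → *vuwibiu*.
Since the last vowel of the genitive form *vuwibiu* is /u/ (a high vowel), it takes -uwu, giving *vuwibiuuwu*.

vuwibiuuwu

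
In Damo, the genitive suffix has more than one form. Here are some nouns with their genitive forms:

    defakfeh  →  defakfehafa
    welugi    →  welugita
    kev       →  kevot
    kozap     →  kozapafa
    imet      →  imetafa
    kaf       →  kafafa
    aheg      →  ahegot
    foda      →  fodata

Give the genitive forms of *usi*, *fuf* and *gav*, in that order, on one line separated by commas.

The alternation tracks the final sound of the stem — -afa when the stem ends in a voiceless consonant (*defakfeh*, *kozap*, *imet*, *kaf*); -ot when the stem ends in a voiced consonant (*kev*, *aheg*); -ta when the stem ends in a vowel (*welugi*, *foda*).
*usi*: final sound = /i/, a vowel → -ta → *usita*.
*fuf* — final sound /f/ (a voiceless consonant) → -afa → *fufafa*.
*gav* — final sound /v/ (a voiced consonant) → -ot → *gavot*.

usita, fufafa, gavot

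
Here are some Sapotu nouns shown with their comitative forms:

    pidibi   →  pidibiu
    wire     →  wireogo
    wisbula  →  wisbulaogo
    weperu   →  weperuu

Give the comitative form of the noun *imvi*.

imviu

The pattern is height harmony: -u when the last vowel of the stem is a high vowel (*pidibi*, *weperu*); -ogo when the last vowel of the stem is a non-high vowel (*wire*, *wisbula*).
Since the last vowel of *imvi* is /i/ (a high vowel), it takes -u, giving *imviu*.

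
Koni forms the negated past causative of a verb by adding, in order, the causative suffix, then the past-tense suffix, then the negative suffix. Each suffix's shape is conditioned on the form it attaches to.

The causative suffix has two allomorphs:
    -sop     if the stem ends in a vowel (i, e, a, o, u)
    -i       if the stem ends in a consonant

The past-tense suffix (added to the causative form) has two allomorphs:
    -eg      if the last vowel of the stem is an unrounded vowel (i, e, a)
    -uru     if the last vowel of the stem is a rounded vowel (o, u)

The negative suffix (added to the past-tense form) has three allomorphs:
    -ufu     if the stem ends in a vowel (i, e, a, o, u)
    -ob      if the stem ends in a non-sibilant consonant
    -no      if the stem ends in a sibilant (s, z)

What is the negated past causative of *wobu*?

The final sound of *wobu* is /u/, which is a vowel, so the causative suffix is -sop, giving *wobusop*.
The causative form *wobusop* — last vowel /o/ (a rounded vowel) → -uru → *wobusopuru*.
Since the final sound of the past-tense form *wobusopuru* is /u/ (a vowel), it takes -ufu, giving *wobusopuruufu*.

wobusopuruufu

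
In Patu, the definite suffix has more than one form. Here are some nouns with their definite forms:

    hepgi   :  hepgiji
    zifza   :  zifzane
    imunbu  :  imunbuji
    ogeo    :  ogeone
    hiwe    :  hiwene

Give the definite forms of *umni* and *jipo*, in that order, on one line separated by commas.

umniji, jipone

Looking at the last vowel of each stem: -ji when the last vowel of the stem is a high vowel (*hepgi*, *imunbu*); -ne when the last vowel of the stem is a non-high vowel (*zifza*, *ogeo*, *hiwe*).
*umni* — last vowel /i/ (a high vowel) → -ji → *umniji*.
*jipo*: last vowel = /o/, a non-high vowel → -ne → *jipone*.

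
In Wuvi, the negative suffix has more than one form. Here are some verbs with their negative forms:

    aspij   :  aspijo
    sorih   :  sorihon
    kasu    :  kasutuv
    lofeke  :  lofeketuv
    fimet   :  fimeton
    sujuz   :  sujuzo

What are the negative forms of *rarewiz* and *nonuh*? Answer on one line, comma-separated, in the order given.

The pattern is voicing of the final sound: -on when the stem ends in a voiceless consonant (*sorih*, *fimet*); -o when the stem ends in a voiced consonant (*aspij*, *sujuz*); -tuv when the stem ends in a vowel (*kasu*, *lofeke*).
Since the final sound of *rarewiz* is /z/ (a voiced consonant), it takes -o, giving *rarewizo*.
*nonuh* — final sound /h/ (a voiceless consonant) → -on → *nonuhon*.

rarewizo, nonuhon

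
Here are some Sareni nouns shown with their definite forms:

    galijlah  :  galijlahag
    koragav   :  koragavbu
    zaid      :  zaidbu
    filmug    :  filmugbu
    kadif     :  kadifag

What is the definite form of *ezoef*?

ezoefag

Looking at the final consonant of each stem: -ag when the stem ends in a voiceless consonant (*galijlah*, *kadif*); -bu when the stem ends in a voiced consonant (*koragav*, *zaid*, *filmug*).
*ezoef*: final consonant = /f/, voiceless → -ag → *ezoefag*.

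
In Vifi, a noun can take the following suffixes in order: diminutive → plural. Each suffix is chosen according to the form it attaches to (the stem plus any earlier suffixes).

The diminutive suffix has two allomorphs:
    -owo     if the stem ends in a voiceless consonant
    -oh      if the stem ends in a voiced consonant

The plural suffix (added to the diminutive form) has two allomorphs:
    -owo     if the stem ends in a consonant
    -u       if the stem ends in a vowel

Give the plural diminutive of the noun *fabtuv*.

*fabtuv*: final consonant = /v/, voiced → -oh → *fabtuvoh*.
The diminutive form *fabtuvoh* — final sound /h/ (a consonant) → -owo → *fabtuvohowo*.

fabtuvohowo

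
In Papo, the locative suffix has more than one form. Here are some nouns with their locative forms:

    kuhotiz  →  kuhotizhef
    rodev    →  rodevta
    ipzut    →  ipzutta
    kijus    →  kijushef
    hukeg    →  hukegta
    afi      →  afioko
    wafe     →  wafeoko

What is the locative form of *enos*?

enoshef

The alternation tracks the final sound of the stem — -hef when the stem ends in a sibilant (*kuhotiz*, *kijus*); -ta when the stem ends in a non-sibilant consonant (*rodev*, *ipzut*, *hukeg*); -oko when the stem ends in a vowel (*afi*, *wafe*).
*enos* — final sound /s/ (a sibilant) → -hef → *enoshef*.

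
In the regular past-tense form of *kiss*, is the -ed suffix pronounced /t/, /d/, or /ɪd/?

/t/

The stem *kiss* ends in a voiceless consonant other than /t/.
The -ed suffix is realized as /ɪd/ after /t, d/; as /t/ after other voiceless consonants; and as /d/ after other voiced sounds.
So -ed on *kiss* is pronounced /t/.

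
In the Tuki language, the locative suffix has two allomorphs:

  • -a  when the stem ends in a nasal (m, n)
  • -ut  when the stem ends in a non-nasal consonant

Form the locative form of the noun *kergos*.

*kergos* — final consonant /s/ (non-nasal) → -ut → *kergosut*.

kergosut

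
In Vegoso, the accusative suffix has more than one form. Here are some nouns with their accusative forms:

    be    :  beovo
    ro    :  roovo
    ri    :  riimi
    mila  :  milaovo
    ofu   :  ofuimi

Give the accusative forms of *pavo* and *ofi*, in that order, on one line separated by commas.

pavoovo, ofiimi

The suffix is conditioned by the last vowel: -imi when the last vowel of the stem is a high vowel (*ri*, *ofu*); -ovo when the last vowel of the stem is a non-high vowel (*be*, *ro*, *mila*).
*pavo*: last vowel = /o/, a non-high vowel → -ovo → *pavoovo*.
The last vowel of *ofi* is /i/, which is a high vowel, so the suffix is -imi, giving *ofiimi*.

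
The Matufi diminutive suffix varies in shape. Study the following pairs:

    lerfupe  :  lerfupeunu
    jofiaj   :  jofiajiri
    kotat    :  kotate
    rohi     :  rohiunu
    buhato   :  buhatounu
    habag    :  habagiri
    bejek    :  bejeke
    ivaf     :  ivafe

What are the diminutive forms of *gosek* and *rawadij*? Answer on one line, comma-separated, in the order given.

goseke, rawadijiri

Looking at the final sound of each stem: -e when the stem ends in a voiceless consonant (*kotat*, *bejek*, *ivaf*); -iri when the stem ends in a voiced consonant (*jofiaj*, *habag*); -unu when the stem ends in a vowel (*lerfupe*, *rohi*, *buhato*).
*gosek*: final sound = /k/, a voiceless consonant → -e → *goseke*.
*rawadij*: final sound = /j/, a voiced consonant → -iri → *rawadijiri*.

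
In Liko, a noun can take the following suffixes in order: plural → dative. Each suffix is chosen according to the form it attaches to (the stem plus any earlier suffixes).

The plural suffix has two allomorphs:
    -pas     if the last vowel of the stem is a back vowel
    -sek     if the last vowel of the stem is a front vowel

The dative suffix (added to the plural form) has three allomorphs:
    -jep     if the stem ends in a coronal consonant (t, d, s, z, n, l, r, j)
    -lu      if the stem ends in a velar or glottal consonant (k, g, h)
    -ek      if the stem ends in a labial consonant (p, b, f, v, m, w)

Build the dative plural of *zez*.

zezseklu

The last vowel of *zez* is /e/, which is a front vowel, so the plural suffix is -sek, giving *zezsek*.
The plural form *zezsek*: final consonant = /k/, velar/glottal → -lu → *zezseklu*.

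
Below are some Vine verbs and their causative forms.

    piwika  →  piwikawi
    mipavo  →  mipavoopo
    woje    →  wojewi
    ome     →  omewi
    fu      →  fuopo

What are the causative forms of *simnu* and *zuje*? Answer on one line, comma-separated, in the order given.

simnuopo, zujewi

The alternation tracks the last vowel of the stem — -opo when the last vowel of the stem is a rounded vowel (*mipavo*, *fu*); -wi when the last vowel of the stem is an unrounded vowel (*piwika*, *woje*, *ome*).
The last vowel of *simnu* is /u/, which is a rounded vowel, so the suffix is -opo, giving *simnuopo*.
Since the last vowel of *zuje* is /e/ (an unrounded vowel), it takes -wi, giving *zujewi*.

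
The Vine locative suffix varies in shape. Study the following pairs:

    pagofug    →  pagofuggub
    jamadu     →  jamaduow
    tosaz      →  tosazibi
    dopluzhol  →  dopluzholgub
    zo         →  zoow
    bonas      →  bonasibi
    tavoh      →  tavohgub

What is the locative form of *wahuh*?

The alternation tracks the final sound of the stem — -ibi when the stem ends in a sibilant (*tosaz*, *bonas*); -gub when the stem ends in a non-sibilant consonant (*pagofug*, *dopluzhol*, *tavoh*); -ow when the stem ends in a vowel (*jamadu*, *zo*).
*wahuh*: final sound = /h/, a non-sibilant consonant → -gub → *wahuhgub*.

wahuhgub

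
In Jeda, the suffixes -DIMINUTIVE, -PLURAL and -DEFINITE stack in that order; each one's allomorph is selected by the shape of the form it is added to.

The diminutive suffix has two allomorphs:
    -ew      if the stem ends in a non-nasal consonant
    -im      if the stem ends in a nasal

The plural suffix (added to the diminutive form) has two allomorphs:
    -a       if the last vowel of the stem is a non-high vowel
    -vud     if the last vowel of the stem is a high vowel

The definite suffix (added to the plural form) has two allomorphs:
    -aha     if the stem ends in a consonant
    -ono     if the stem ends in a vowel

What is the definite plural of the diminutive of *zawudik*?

zawudikewaono

*zawudik*: final consonant = /k/, non-nasal → -ew → *zawudikew*.
The diminutive form *zawudikew* — last vowel /e/ (a non-high vowel) → -a → *zawudikewa*.
Since the final sound of the plural form *zawudikewa* is /a/ (a vowel), it takes -ono, giving *zawudikewaono*.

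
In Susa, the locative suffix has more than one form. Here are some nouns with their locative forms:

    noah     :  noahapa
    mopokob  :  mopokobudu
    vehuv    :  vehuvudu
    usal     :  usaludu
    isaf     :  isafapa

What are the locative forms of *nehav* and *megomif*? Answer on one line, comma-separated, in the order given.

Looking at the final consonant of each stem: -apa when the stem ends in a voiceless consonant (*noah*, *isaf*); -udu when the stem ends in a voiced consonant (*mopokob*, *vehuv*, *usal*).
Since the final consonant of *nehav* is /v/ (voiced), it takes -udu, giving *nehavudu*.
*megomif* — final consonant /f/ (voiceless) → -apa → *megomifapa*.

nehavudu, megomifapa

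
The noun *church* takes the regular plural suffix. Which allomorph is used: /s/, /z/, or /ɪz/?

/ɪz/

The stem *church* ends in a sibilant (/s, z, ʃ, ʒ, tʃ, dʒ/).
The plural suffix surfaces as /ɪz/ after sibilants, /s/ after other voiceless consonants, and /z/ after other voiced sounds.
So the plural -s on *church* is pronounced /ɪz/.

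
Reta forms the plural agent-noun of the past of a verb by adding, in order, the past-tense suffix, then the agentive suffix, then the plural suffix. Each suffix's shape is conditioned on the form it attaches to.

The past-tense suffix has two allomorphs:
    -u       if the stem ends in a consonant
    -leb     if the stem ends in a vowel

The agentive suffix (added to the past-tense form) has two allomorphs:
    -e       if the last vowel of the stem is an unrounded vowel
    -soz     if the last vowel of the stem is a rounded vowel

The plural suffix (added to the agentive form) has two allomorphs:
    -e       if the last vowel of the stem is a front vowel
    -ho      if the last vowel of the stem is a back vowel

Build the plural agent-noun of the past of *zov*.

Since the final sound of *zov* is /v/ (a consonant), it takes -u, giving *zovu*.
The last vowel of the past-tense form *zovu* is /u/, which is a rounded vowel, so the agentive suffix is -soz, giving *zovusoz*.
The last vowel of the agentive form *zovusoz* is /o/, which is a back vowel, so the plural suffix is -ho, giving *zovusozho*.

zovusozho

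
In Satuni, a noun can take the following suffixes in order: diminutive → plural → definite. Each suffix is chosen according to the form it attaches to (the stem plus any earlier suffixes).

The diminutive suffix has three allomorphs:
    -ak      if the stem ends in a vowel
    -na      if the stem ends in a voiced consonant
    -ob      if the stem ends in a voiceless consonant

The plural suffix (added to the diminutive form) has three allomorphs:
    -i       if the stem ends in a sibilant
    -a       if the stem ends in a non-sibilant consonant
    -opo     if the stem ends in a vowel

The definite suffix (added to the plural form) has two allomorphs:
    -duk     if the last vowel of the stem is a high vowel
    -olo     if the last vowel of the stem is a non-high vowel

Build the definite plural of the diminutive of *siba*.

sibaakaolo

Since the final sound of *siba* is /a/ (a vowel), it takes -ak, giving *sibaak*.
The final sound of the diminutive form *sibaak* is /k/, which is a non-sibilant consonant, so the plural suffix is -a, giving *sibaaka*.
Since the last vowel of the plural form *sibaaka* is /a/ (a non-high vowel), it takes -olo, giving *sibaakaolo*.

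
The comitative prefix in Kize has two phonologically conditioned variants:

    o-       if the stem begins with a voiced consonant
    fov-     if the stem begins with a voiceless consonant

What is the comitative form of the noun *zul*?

Since the first consonant of *zul* is /z/ (voiced), it takes o-, giving *ozul*.

ozul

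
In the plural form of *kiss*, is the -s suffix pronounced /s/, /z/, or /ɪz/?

The stem *kiss* ends in a sibilant (/s, z, ʃ, ʒ, tʃ, dʒ/).
The plural suffix surfaces as /ɪz/ after sibilants, /s/ after other voiceless consonants, and /z/ after other voiced sounds.
So the plural -s on *kiss* is pronounced /ɪz/.

/ɪz/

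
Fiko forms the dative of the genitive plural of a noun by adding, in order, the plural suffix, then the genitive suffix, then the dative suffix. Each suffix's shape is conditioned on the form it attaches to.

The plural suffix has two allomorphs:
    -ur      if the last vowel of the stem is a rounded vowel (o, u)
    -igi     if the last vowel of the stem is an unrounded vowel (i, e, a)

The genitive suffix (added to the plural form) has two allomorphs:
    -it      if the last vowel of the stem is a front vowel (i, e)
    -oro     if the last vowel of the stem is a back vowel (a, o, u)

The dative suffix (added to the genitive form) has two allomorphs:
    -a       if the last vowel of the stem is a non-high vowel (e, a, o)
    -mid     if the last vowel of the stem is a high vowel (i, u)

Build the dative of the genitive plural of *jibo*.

Since the last vowel of *jibo* is /o/ (a rounded vowel), it takes -ur, giving *jibour*.
The plural form *jibour* — last vowel /u/ (a back vowel) → -oro → *jibouroro*.
Since the last vowel of the genitive form *jibouroro* is /o/ (a non-high vowel), it takes -a, giving *jibouroroa*.

jibouroroa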